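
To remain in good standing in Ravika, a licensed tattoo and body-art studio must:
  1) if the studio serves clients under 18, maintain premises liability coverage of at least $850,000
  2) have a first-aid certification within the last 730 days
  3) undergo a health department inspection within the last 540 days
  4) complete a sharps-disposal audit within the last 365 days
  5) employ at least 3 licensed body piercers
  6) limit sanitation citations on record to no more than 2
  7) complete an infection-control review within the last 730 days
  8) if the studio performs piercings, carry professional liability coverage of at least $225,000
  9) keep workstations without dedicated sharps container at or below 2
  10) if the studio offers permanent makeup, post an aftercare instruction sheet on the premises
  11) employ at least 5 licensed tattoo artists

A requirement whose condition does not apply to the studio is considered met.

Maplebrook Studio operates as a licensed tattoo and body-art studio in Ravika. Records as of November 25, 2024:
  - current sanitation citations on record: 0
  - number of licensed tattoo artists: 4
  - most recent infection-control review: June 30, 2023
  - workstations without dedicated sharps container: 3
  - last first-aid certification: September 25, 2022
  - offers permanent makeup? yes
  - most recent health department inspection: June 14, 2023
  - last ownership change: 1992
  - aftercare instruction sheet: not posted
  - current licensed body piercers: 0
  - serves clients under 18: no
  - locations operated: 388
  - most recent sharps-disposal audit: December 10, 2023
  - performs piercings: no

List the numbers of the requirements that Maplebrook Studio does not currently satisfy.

2, 5, 9, 10, 11

1. condition 'serves clients under 18' does not hold → requirement n/a → met
2. first-aid certification 792 days ago vs limit 730 → not met
3. health department inspection 530 days ago vs limit 540 → met
4. sharps-disposal audit 351 days ago vs limit 365 → met
5. licensed body piercers 0 < 3 → not met
6. sanitation citations on record 0 ≤ 2 → met
7. infection-control review 514 days ago vs limit 730 → met
8. condition 'performs piercings' does not hold → requirement n/a → met
9. workstations without dedicated sharps container 3 > 2 → not met
10. condition 'offers permanent makeup' holds; aftercare instruction sheet absent → not met
11. licensed tattoo artists 4 < 5 → not met
Not met: 2, 5, 9, 10, 11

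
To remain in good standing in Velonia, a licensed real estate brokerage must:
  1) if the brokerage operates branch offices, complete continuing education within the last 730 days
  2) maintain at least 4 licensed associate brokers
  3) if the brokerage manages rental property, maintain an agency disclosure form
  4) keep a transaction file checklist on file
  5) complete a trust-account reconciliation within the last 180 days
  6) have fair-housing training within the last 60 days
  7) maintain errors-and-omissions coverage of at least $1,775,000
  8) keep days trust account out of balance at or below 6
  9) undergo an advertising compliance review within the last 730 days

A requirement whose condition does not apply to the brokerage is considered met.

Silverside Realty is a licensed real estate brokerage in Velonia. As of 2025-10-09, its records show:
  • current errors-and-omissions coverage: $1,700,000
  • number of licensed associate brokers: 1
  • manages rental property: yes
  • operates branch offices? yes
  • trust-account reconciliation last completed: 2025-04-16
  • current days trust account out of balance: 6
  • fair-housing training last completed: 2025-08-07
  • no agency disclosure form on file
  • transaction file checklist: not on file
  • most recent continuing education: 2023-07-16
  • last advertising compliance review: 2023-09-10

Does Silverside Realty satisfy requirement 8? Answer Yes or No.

Yes

8. days trust account out of balance 6 ≤ 6 → met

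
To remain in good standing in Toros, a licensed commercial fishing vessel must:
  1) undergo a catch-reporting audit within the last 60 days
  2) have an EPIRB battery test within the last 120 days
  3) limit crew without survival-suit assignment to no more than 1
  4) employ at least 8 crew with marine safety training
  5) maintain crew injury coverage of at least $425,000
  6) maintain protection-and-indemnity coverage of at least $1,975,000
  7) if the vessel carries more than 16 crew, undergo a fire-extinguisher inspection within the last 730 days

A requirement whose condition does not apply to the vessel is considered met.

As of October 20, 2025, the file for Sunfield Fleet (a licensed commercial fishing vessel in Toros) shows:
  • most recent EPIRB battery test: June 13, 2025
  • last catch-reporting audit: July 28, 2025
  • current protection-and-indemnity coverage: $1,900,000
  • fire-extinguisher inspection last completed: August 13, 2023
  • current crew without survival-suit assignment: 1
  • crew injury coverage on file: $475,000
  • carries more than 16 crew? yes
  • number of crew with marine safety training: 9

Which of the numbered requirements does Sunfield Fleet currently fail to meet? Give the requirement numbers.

1, 2, 6, 7

1. catch-reporting audit 84 days ago vs limit 60 → not met
2. EPIRB battery test 129 days ago vs limit 120 → not met
3. crew without survival-suit assignment 1 ≤ 1 → met
4. crew with marine safety training 9 ≥ 8 → met
5. crew injury coverage $475,000 ≥ $425,000 → met
6. protection-and-indemnity coverage $1,900,000 < $1,975,000 → not met
7. condition 'carries more than 16 crew' holds; fire-extinguisher inspection 799 days ago vs limit 730 → not met
Not met: 1, 2, 6, 7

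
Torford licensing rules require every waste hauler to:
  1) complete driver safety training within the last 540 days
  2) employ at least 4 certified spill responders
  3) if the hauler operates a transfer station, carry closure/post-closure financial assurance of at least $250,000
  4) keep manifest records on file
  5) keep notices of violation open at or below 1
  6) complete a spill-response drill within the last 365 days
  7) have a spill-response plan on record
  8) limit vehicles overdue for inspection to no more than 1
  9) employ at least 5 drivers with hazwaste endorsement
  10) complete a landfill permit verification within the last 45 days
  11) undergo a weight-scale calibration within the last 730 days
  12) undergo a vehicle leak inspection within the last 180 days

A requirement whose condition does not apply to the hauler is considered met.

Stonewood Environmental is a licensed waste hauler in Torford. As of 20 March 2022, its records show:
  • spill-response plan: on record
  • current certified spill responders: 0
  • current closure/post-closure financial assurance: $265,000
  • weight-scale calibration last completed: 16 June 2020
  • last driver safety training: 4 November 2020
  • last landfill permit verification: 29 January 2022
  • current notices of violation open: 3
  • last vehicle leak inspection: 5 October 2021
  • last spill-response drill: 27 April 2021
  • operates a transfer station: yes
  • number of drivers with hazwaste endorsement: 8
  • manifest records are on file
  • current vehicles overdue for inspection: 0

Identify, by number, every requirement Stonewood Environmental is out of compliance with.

1. driver safety training 501 days ago vs limit 540 → met
2. certified spill responders 0 < 4 → not met
3. condition 'operates a transfer station' holds; closure/post-closure financial assurance $265,000 ≥ $250,000 → met
4. manifest records present → met
5. notices of violation open 3 > 1 → not met
6. spill-response drill 327 days ago vs limit 365 → met
7. spill-response plan present → met
8. vehicles overdue for inspection 0 ≤ 1 → met
9. drivers with hazwaste endorsement 8 ≥ 5 → met
10. landfill permit verification 50 days ago vs limit 45 → not met
11. weight-scale calibration 642 days ago vs limit 730 → met
12. vehicle leak inspection 166 days ago vs limit 180 → met
Not met: 2, 5, 10

2, 5, 10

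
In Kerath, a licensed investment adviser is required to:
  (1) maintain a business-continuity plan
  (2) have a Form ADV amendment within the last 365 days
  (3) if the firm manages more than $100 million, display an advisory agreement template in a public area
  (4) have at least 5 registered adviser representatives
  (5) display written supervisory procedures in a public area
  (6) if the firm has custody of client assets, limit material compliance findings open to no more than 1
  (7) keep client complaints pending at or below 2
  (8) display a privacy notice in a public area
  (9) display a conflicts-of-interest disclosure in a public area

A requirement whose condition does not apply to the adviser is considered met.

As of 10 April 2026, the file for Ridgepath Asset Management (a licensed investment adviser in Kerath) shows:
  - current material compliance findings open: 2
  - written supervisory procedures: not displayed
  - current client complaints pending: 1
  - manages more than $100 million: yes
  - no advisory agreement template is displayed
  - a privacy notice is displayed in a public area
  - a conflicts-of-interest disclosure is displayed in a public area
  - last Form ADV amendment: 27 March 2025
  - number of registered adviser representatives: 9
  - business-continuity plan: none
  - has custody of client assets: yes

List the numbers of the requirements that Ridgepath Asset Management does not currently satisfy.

1, 2, 3, 5, 6

1. business-continuity plan absent → not met
2. Form ADV amendment 379 days ago vs limit 365 → not met
3. condition 'manages more than $100 million' holds; advisory agreement template absent → not met
4. registered adviser representatives 9 ≥ 5 → met
5. written supervisory procedures absent → not met
6. condition 'has custody of client assets' holds; material compliance findings open 2 > 1 → not met
7. client complaints pending 1 ≤ 2 → met
8. privacy notice present → met
9. conflicts-of-interest disclosure present → met
Not met: 1, 2, 3, 5, 6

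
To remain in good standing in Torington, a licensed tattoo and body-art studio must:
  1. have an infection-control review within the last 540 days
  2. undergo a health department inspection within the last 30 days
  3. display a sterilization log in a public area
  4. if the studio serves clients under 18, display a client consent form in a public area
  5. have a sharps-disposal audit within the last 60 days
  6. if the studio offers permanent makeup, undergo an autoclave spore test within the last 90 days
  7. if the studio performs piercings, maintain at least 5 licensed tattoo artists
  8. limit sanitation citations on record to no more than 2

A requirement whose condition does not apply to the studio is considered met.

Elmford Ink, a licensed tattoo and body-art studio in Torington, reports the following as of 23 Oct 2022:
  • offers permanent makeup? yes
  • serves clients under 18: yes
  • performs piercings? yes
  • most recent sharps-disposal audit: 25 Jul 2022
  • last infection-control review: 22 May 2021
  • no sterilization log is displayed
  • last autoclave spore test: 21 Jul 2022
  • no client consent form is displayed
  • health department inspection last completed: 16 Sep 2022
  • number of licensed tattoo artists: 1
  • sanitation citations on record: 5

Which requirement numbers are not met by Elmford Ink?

1. infection-control review 519 days ago vs limit 540 → met
2. health department inspection 37 days ago vs limit 30 → not met
3. sterilization log absent → not met
4. condition 'serves clients under 18' holds; client consent form absent → not met
5. sharps-disposal audit 90 days ago vs limit 60 → not met
6. condition 'offers permanent makeup' holds; autoclave spore test 94 days ago vs limit 90 → not met
7. condition 'performs piercings' holds; licensed tattoo artists 1 < 5 → not met
8. sanitation citations on record 5 > 2 → not met
Not met: 2, 3, 4, 5, 6, 7, 8

2, 3, 4, 5, 6, 7, 8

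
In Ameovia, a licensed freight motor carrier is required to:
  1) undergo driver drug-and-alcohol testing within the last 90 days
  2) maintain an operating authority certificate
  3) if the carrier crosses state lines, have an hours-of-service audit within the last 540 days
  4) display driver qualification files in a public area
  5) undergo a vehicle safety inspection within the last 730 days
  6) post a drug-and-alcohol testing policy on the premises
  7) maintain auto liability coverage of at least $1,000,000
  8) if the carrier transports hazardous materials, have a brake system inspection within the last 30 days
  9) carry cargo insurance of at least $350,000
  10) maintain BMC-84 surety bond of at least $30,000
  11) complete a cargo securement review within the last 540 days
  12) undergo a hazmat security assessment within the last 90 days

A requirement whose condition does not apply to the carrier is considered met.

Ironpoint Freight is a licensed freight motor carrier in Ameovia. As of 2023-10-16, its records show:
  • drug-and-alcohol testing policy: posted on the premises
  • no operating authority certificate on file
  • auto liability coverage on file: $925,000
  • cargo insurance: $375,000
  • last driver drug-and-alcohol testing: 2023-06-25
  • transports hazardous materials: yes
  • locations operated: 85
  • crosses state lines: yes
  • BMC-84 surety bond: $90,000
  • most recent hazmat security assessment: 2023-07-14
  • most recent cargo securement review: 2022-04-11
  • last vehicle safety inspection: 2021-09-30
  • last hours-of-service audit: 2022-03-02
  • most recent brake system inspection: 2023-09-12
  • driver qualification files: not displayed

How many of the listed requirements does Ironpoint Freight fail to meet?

1. driver drug-and-alcohol testing 113 days ago vs limit 90 → not met
2. operating authority certificate absent → not met
3. condition 'crosses state lines' holds; hours-of-service audit 593 days ago vs limit 540 → not met
4. driver qualification files absent → not met
5. vehicle safety inspection 746 days ago vs limit 730 → not met
6. drug-and-alcohol testing policy present → met
7. auto liability coverage $925,000 < $1,000,000 → not met
8. condition 'transports hazardous materials' holds; brake system inspection 34 days ago vs limit 30 → not met
9. cargo insurance $375,000 ≥ $350,000 → met
10. BMC-84 surety bond $90,000 ≥ $30,000 → met
11. cargo securement review 553 days ago vs limit 540 → not met
12. hazmat security assessment 94 days ago vs limit 90 → not met
Not met: 9 of 12

9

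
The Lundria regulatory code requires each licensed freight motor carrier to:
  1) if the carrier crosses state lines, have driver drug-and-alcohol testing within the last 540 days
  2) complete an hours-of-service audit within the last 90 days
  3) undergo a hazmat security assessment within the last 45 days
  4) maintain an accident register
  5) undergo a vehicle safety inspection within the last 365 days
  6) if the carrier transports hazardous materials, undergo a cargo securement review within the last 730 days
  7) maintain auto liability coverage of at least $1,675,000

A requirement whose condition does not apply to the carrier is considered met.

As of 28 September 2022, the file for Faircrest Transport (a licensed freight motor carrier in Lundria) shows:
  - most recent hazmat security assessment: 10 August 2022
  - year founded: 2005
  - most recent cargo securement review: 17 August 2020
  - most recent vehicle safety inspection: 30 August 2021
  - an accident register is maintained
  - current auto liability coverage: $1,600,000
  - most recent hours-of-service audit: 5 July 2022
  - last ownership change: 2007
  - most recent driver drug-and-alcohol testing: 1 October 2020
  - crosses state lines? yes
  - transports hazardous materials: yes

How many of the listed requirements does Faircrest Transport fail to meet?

5

1. condition 'crosses state lines' holds; driver drug-and-alcohol testing 727 days ago vs limit 540 → not met
2. hours-of-service audit 85 days ago vs limit 90 → met
3. hazmat security assessment 49 days ago vs limit 45 → not met
4. accident register present → met
5. vehicle safety inspection 394 days ago vs limit 365 → not met
6. condition 'transports hazardous materials' holds; cargo securement review 772 days ago vs limit 730 → not met
7. auto liability coverage $1,600,000 < $1,675,000 → not met
Not met: 5 of 7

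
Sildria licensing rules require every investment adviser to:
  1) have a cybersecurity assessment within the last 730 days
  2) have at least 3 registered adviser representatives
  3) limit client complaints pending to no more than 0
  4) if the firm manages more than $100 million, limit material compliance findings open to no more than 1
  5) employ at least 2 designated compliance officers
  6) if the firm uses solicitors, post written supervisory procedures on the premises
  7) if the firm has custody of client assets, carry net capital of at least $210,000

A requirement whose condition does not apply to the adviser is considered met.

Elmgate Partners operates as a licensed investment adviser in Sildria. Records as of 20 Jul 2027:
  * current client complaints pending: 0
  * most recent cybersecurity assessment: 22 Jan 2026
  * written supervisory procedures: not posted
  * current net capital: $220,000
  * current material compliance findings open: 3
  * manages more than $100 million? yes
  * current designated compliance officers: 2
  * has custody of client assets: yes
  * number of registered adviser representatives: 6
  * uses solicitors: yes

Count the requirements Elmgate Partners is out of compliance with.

1. cybersecurity assessment 544 days ago vs limit 730 → met
2. registered adviser representatives 6 ≥ 3 → met
3. client complaints pending 0 ≤ 0 → met
4. condition 'manages more than $100 million' holds; material compliance findings open 3 > 1 → not met
5. designated compliance officers 2 ≥ 2 → met
6. condition 'uses solicitors' holds; written supervisory procedures absent → not met
7. condition 'has custody of client assets' holds; net capital $220,000 ≥ $210,000 → met
Not met: 2 of 7

2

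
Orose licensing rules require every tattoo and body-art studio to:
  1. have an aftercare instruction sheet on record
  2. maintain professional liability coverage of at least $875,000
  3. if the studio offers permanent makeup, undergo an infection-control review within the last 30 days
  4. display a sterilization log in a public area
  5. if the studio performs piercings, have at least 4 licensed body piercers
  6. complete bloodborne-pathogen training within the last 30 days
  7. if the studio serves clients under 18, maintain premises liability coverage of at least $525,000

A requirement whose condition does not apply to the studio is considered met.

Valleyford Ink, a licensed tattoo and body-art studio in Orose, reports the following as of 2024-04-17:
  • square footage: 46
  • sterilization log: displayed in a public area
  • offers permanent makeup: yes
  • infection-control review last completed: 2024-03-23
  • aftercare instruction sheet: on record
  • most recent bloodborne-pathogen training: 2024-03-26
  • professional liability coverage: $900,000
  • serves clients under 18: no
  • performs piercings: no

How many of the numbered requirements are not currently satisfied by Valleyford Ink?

1. aftercare instruction sheet present → met
2. professional liability coverage $900,000 ≥ $875,000 → met
3. condition 'offers permanent makeup' holds; infection-control review 25 days ago vs limit 30 → met
4. sterilization log present → met
5. condition 'performs piercings' does not hold → requirement n/a → met
6. bloodborne-pathogen training 22 days ago vs limit 30 → met
7. condition 'serves clients under 18' does not hold → requirement n/a → met
Not met: 0 of 7

0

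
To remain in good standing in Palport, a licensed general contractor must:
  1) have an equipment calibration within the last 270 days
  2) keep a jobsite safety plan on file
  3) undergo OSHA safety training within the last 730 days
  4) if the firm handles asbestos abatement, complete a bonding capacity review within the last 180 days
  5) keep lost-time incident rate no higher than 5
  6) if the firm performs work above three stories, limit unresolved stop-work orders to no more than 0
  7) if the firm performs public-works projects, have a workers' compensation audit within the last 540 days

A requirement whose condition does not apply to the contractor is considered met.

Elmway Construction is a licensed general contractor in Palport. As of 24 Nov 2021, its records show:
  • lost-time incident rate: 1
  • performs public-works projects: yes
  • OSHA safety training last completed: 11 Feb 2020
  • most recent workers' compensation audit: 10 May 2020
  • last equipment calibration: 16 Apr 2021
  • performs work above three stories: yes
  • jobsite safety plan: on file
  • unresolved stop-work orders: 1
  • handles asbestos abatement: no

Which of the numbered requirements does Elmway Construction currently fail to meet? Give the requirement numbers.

6, 7

1. equipment calibration 222 days ago vs limit 270 → met
2. jobsite safety plan present → met
3. OSHA safety training 652 days ago vs limit 730 → met
4. condition 'handles asbestos abatement' does not hold → requirement n/a → met
5. lost-time incident rate 1 ≤ 5 → met
6. condition 'performs work above three stories' holds; unresolved stop-work orders 1 > 0 → not met
7. condition 'performs public-works projects' holds; workers' compensation audit 563 days ago vs limit 540 → not met
Not met: 6, 7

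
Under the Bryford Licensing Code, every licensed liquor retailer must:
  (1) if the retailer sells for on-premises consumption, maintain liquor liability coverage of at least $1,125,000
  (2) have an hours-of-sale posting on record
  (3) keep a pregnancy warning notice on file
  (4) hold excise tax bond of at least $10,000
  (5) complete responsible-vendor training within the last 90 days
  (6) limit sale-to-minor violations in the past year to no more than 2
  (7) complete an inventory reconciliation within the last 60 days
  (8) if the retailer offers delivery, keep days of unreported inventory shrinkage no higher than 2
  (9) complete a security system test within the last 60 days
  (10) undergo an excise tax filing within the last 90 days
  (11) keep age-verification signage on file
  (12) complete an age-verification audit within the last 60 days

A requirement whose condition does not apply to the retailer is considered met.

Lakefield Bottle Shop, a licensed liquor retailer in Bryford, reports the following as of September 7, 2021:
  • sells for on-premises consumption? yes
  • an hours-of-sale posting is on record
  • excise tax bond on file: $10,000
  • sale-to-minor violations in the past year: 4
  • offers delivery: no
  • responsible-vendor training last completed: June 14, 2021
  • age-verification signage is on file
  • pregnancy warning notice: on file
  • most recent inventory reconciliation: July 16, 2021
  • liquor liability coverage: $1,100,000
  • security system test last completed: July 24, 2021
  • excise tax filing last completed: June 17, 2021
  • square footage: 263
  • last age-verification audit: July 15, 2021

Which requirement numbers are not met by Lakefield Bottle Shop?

1, 6

1. condition 'sells for on-premises consumption' holds; liquor liability coverage $1,100,000 < $1,125,000 → not met
2. hours-of-sale posting present → met
3. pregnancy warning notice present → met
4. excise tax bond $10,000 ≥ $10,000 → met
5. responsible-vendor training 85 days ago vs limit 90 → met
6. sale-to-minor violations in the past year 4 > 2 → not met
7. inventory reconciliation 53 days ago vs limit 60 → met
8. condition 'offers delivery' does not hold → requirement n/a → met
9. security system test 45 days ago vs limit 60 → met
10. excise tax filing 82 days ago vs limit 90 → met
11. age-verification signage present → met
12. age-verification audit 54 days ago vs limit 60 → met
Not met: 1, 6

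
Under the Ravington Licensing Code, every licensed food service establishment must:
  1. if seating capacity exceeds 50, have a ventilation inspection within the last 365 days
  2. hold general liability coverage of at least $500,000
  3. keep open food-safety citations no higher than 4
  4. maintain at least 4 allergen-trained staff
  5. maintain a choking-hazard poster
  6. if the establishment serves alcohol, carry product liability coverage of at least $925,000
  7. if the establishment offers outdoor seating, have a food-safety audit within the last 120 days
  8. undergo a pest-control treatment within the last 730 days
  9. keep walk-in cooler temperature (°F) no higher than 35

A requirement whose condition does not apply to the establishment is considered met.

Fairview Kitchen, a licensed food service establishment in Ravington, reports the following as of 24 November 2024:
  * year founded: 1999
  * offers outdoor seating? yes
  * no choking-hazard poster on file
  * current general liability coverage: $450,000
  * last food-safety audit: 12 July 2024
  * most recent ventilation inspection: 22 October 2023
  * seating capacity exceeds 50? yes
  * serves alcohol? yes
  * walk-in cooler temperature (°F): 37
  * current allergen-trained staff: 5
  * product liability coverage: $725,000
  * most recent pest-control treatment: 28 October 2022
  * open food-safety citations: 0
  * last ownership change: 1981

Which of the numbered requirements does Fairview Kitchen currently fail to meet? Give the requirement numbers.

1, 2, 5, 6, 7, 8, 9

1. condition 'seating capacity exceeds 50' holds; ventilation inspection 399 days ago vs limit 365 → not met
2. general liability coverage $450,000 < $500,000 → not met
3. open food-safety citations 0 ≤ 4 → met
4. allergen-trained staff 5 ≥ 4 → met
5. choking-hazard poster absent → not met
6. condition 'serves alcohol' holds; product liability coverage $725,000 < $925,000 → not met
7. condition 'offers outdoor seating' holds; food-safety audit 135 days ago vs limit 120 → not met
8. pest-control treatment 758 days ago vs limit 730 → not met
9. walk-in cooler temperature (°F) 37 > 35 → not met
Not met: 1, 2, 5, 6, 7, 8, 9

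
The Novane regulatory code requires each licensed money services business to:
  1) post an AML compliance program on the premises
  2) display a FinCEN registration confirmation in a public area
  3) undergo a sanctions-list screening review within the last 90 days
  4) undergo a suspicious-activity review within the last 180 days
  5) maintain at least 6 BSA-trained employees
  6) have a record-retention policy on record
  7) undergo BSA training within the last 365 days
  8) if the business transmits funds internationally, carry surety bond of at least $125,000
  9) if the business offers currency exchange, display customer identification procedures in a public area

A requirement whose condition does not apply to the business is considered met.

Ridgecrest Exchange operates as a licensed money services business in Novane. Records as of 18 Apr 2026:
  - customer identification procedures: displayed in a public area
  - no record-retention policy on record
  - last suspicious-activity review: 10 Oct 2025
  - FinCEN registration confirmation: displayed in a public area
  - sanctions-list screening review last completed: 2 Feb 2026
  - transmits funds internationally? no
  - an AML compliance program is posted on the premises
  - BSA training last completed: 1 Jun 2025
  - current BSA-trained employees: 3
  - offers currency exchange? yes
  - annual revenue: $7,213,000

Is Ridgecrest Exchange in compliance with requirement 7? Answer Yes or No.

7. BSA training 321 days ago vs limit 365 → met

Yes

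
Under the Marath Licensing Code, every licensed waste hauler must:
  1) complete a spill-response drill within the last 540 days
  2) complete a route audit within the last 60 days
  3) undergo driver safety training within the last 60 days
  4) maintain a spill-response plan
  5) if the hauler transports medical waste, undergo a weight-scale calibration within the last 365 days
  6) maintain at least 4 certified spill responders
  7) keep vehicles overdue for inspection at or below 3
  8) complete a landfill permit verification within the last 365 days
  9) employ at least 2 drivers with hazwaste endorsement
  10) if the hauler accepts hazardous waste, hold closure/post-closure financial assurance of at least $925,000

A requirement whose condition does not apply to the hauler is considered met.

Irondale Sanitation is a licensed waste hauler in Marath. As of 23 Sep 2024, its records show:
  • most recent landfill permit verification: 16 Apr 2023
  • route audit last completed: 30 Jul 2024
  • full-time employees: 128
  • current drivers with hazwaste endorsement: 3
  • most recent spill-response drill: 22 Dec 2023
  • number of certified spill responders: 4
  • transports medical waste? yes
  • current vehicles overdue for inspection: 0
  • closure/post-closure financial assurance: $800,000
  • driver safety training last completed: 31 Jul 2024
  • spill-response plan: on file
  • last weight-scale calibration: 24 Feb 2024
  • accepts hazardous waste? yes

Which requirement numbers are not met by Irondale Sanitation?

1. spill-response drill 276 days ago vs limit 540 → met
2. route audit 55 days ago vs limit 60 → met
3. driver safety training 54 days ago vs limit 60 → met
4. spill-response plan present → met
5. condition 'transports medical waste' holds; weight-scale calibration 212 days ago vs limit 365 → met
6. certified spill responders 4 ≥ 4 → met
7. vehicles overdue for inspection 0 ≤ 3 → met
8. landfill permit verification 526 days ago vs limit 365 → not met
9. drivers with hazwaste endorsement 3 ≥ 2 → met
10. condition 'accepts hazardous waste' holds; closure/post-closure financial assurance $800,000 < $925,000 → not met
Not met: 8, 10

8, 10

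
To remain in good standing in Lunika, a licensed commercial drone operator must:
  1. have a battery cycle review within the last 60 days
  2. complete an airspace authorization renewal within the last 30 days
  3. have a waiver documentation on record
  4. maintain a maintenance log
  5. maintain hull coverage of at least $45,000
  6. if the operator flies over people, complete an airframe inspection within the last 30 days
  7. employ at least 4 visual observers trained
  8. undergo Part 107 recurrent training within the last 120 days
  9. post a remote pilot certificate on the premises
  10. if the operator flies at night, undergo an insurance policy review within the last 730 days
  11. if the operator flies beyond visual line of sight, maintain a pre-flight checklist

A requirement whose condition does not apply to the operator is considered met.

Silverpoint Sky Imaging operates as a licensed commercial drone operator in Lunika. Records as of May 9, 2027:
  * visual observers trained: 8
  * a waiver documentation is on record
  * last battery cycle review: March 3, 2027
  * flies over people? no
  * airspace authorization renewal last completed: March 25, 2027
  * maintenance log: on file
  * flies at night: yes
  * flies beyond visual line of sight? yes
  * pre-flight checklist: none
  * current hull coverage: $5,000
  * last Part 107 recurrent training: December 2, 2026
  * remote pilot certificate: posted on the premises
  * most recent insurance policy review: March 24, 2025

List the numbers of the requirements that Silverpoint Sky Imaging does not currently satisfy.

1. battery cycle review 67 days ago vs limit 60 → not met
2. airspace authorization renewal 45 days ago vs limit 30 → not met
3. waiver documentation present → met
4. maintenance log present → met
5. hull coverage $5,000 < $45,000 → not met
6. condition 'flies over people' does not hold → requirement n/a → met
7. visual observers trained 8 ≥ 4 → met
8. Part 107 recurrent training 158 days ago vs limit 120 → not met
9. remote pilot certificate present → met
10. condition 'flies at night' holds; insurance policy review 776 days ago vs limit 730 → not met
11. condition 'flies beyond visual line of sight' holds; pre-flight checklist absent → not met
Not met: 1, 2, 5, 8, 10, 11

1, 2, 5, 8, 10, 11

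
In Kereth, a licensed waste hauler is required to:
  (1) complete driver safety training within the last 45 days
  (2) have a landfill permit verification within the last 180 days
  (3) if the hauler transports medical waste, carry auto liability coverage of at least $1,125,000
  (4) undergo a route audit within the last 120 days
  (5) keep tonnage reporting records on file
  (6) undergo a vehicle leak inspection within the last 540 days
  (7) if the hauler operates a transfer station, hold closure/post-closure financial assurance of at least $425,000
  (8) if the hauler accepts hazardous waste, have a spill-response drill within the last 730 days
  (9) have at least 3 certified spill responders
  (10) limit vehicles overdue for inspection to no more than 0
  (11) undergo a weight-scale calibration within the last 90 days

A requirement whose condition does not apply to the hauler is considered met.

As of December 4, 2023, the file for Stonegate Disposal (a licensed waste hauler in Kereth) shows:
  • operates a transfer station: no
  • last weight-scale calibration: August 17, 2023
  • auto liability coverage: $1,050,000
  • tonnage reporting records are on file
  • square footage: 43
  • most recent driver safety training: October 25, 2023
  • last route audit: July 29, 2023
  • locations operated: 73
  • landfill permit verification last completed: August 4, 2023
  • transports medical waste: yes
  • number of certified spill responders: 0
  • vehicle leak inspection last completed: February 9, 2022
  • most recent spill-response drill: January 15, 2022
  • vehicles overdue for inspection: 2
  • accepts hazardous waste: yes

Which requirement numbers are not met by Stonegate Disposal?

1. driver safety training 40 days ago vs limit 45 → met
2. landfill permit verification 122 days ago vs limit 180 → met
3. condition 'transports medical waste' holds; auto liability coverage $1,050,000 < $1,125,000 → not met
4. route audit 128 days ago vs limit 120 → not met
5. tonnage reporting records present → met
6. vehicle leak inspection 663 days ago vs limit 540 → not met
7. condition 'operates a transfer station' does not hold → requirement n/a → met
8. condition 'accepts hazardous waste' holds; spill-response drill 688 days ago vs limit 730 → met
9. certified spill responders 0 < 3 → not met
10. vehicles overdue for inspection 2 > 0 → not met
11. weight-scale calibration 109 days ago vs limit 90 → not met
Not met: 3, 4, 6, 9, 10, 11

3, 4, 6, 9, 10, 11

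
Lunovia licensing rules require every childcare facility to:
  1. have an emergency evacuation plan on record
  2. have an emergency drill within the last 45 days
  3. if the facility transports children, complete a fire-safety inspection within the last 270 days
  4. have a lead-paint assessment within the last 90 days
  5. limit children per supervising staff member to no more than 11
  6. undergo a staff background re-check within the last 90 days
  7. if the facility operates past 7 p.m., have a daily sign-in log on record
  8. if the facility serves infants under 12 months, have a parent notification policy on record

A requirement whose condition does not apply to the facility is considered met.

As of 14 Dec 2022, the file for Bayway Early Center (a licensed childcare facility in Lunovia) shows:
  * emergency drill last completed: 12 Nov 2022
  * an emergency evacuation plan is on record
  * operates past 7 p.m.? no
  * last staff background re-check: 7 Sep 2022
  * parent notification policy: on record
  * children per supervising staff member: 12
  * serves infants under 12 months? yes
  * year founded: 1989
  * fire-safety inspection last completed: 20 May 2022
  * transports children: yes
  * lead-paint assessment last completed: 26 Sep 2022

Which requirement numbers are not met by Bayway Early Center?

5, 6

1. emergency evacuation plan present → met
2. emergency drill 32 days ago vs limit 45 → met
3. condition 'transports children' holds; fire-safety inspection 208 days ago vs limit 270 → met
4. lead-paint assessment 79 days ago vs limit 90 → met
5. children per supervising staff member 12 > 11 → not met
6. staff background re-check 98 days ago vs limit 90 → not met
7. condition 'operates past 7 p.m.' does not hold → requirement n/a → met
8. condition 'serves infants under 12 months' holds; parent notification policy present → met
Not met: 5, 6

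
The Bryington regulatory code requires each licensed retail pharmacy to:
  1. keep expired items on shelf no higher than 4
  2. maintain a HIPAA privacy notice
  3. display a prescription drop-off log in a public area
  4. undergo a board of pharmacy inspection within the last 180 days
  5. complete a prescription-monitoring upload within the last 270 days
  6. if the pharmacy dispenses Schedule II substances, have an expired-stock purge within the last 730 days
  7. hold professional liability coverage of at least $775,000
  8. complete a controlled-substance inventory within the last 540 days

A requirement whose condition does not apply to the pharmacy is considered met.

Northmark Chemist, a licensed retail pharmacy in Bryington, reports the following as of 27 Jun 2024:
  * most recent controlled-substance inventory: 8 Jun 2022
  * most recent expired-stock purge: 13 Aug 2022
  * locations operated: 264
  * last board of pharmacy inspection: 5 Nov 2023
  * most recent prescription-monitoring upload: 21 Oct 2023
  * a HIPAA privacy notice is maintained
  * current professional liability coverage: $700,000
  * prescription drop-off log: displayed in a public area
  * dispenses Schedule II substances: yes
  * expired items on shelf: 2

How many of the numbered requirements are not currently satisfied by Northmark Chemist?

3

1. expired items on shelf 2 ≤ 4 → met
2. HIPAA privacy notice present → met
3. prescription drop-off log present → met
4. board of pharmacy inspection 235 days ago vs limit 180 → not met
5. prescription-monitoring upload 250 days ago vs limit 270 → met
6. condition 'dispenses Schedule II substances' holds; expired-stock purge 684 days ago vs limit 730 → met
7. professional liability coverage $700,000 < $775,000 → not met
8. controlled-substance inventory 750 days ago vs limit 540 → not met
Not met: 3 of 8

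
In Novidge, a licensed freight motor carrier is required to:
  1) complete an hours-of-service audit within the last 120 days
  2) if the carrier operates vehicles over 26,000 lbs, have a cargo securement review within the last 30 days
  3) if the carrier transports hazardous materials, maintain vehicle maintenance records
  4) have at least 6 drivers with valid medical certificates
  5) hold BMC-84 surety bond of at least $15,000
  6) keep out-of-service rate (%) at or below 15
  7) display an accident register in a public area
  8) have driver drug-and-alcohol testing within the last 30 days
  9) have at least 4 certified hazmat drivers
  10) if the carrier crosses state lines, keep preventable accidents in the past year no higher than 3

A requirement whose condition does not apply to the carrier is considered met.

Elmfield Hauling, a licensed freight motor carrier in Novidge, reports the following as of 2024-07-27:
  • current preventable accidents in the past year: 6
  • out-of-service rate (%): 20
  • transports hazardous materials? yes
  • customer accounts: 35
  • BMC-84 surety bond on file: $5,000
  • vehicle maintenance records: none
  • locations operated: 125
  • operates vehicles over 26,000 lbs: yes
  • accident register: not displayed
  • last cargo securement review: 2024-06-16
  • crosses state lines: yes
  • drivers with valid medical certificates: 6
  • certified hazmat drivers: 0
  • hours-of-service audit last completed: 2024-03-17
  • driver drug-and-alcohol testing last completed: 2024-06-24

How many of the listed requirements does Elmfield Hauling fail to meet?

9

1. hours-of-service audit 132 days ago vs limit 120 → not met
2. condition 'operates vehicles over 26,000 lbs' holds; cargo securement review 41 days ago vs limit 30 → not met
3. condition 'transports hazardous materials' holds; vehicle maintenance records absent → not met
4. drivers with valid medical certificates 6 ≥ 6 → met
5. BMC-84 surety bond $5,000 < $15,000 → not met
6. out-of-service rate (%) 20 > 15 → not met
7. accident register absent → not met
8. driver drug-and-alcohol testing 33 days ago vs limit 30 → not met
9. certified hazmat drivers 0 < 4 → not met
10. condition 'crosses state lines' holds; preventable accidents in the past year 6 > 3 → not met
Not met: 9 of 10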